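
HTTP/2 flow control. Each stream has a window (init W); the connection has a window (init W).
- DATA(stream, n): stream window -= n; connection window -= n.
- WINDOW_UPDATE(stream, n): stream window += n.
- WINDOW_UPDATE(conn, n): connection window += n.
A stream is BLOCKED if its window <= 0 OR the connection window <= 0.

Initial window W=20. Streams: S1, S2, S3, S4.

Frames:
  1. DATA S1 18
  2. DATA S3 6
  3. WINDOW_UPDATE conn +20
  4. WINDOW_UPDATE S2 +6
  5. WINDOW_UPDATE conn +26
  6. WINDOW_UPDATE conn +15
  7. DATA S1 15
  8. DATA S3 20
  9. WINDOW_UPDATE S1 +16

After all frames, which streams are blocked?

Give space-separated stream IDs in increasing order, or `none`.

Answer: S3

Derivation:
Op 1: conn=2 S1=2 S2=20 S3=20 S4=20 blocked=[]
Op 2: conn=-4 S1=2 S2=20 S3=14 S4=20 blocked=[1, 2, 3, 4]
Op 3: conn=16 S1=2 S2=20 S3=14 S4=20 blocked=[]
Op 4: conn=16 S1=2 S2=26 S3=14 S4=20 blocked=[]
Op 5: conn=42 S1=2 S2=26 S3=14 S4=20 blocked=[]
Op 6: conn=57 S1=2 S2=26 S3=14 S4=20 blocked=[]
Op 7: conn=42 S1=-13 S2=26 S3=14 S4=20 blocked=[1]
Op 8: conn=22 S1=-13 S2=26 S3=-6 S4=20 blocked=[1, 3]
Op 9: conn=22 S1=3 S2=26 S3=-6 S4=20 blocked=[3]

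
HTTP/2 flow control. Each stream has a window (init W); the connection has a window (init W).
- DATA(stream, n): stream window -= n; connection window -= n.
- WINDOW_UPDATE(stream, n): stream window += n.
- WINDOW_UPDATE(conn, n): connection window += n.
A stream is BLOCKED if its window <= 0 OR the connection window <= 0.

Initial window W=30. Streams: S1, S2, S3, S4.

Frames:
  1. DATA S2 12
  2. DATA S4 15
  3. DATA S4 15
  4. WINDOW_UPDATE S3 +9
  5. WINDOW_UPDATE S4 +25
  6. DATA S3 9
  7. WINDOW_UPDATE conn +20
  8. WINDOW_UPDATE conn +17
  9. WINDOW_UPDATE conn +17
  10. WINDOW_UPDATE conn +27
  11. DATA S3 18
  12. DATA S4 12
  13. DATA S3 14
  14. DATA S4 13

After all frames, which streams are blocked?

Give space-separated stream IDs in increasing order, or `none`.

Answer: S3 S4

Derivation:
Op 1: conn=18 S1=30 S2=18 S3=30 S4=30 blocked=[]
Op 2: conn=3 S1=30 S2=18 S3=30 S4=15 blocked=[]
Op 3: conn=-12 S1=30 S2=18 S3=30 S4=0 blocked=[1, 2, 3, 4]
Op 4: conn=-12 S1=30 S2=18 S3=39 S4=0 blocked=[1, 2, 3, 4]
Op 5: conn=-12 S1=30 S2=18 S3=39 S4=25 blocked=[1, 2, 3, 4]
Op 6: conn=-21 S1=30 S2=18 S3=30 S4=25 blocked=[1, 2, 3, 4]
Op 7: conn=-1 S1=30 S2=18 S3=30 S4=25 blocked=[1, 2, 3, 4]
Op 8: conn=16 S1=30 S2=18 S3=30 S4=25 blocked=[]
Op 9: conn=33 S1=30 S2=18 S3=30 S4=25 blocked=[]
Op 10: conn=60 S1=30 S2=18 S3=30 S4=25 blocked=[]
Op 11: conn=42 S1=30 S2=18 S3=12 S4=25 blocked=[]
Op 12: conn=30 S1=30 S2=18 S3=12 S4=13 blocked=[]
Op 13: conn=16 S1=30 S2=18 S3=-2 S4=13 blocked=[3]
Op 14: conn=3 S1=30 S2=18 S3=-2 S4=0 blocked=[3, 4]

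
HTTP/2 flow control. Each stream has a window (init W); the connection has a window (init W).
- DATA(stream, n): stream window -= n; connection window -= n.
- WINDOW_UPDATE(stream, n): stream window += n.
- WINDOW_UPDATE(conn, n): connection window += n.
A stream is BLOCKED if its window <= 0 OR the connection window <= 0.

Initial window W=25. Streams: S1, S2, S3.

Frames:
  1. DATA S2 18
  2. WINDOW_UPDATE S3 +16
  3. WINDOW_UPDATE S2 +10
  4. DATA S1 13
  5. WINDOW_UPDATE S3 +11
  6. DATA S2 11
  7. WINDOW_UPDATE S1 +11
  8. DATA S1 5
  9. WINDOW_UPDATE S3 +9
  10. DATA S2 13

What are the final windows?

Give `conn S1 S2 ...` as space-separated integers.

Answer: -35 18 -7 61

Derivation:
Op 1: conn=7 S1=25 S2=7 S3=25 blocked=[]
Op 2: conn=7 S1=25 S2=7 S3=41 blocked=[]
Op 3: conn=7 S1=25 S2=17 S3=41 blocked=[]
Op 4: conn=-6 S1=12 S2=17 S3=41 blocked=[1, 2, 3]
Op 5: conn=-6 S1=12 S2=17 S3=52 blocked=[1, 2, 3]
Op 6: conn=-17 S1=12 S2=6 S3=52 blocked=[1, 2, 3]
Op 7: conn=-17 S1=23 S2=6 S3=52 blocked=[1, 2, 3]
Op 8: conn=-22 S1=18 S2=6 S3=52 blocked=[1, 2, 3]
Op 9: conn=-22 S1=18 S2=6 S3=61 blocked=[1, 2, 3]
Op 10: conn=-35 S1=18 S2=-7 S3=61 blocked=[1, 2, 3]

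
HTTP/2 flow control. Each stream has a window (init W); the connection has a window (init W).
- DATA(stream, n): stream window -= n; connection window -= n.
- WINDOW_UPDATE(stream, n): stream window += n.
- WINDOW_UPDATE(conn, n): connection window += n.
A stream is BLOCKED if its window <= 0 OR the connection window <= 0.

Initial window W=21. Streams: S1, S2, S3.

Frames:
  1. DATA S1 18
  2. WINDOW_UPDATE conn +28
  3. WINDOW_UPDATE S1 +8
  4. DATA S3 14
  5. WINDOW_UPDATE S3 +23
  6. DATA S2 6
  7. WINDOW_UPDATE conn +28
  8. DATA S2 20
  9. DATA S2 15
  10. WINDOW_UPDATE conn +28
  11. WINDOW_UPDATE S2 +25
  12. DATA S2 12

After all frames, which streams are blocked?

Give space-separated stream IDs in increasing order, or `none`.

Op 1: conn=3 S1=3 S2=21 S3=21 blocked=[]
Op 2: conn=31 S1=3 S2=21 S3=21 blocked=[]
Op 3: conn=31 S1=11 S2=21 S3=21 blocked=[]
Op 4: conn=17 S1=11 S2=21 S3=7 blocked=[]
Op 5: conn=17 S1=11 S2=21 S3=30 blocked=[]
Op 6: conn=11 S1=11 S2=15 S3=30 blocked=[]
Op 7: conn=39 S1=11 S2=15 S3=30 blocked=[]
Op 8: conn=19 S1=11 S2=-5 S3=30 blocked=[2]
Op 9: conn=4 S1=11 S2=-20 S3=30 blocked=[2]
Op 10: conn=32 S1=11 S2=-20 S3=30 blocked=[2]
Op 11: conn=32 S1=11 S2=5 S3=30 blocked=[]
Op 12: conn=20 S1=11 S2=-7 S3=30 blocked=[2]

Answer: S2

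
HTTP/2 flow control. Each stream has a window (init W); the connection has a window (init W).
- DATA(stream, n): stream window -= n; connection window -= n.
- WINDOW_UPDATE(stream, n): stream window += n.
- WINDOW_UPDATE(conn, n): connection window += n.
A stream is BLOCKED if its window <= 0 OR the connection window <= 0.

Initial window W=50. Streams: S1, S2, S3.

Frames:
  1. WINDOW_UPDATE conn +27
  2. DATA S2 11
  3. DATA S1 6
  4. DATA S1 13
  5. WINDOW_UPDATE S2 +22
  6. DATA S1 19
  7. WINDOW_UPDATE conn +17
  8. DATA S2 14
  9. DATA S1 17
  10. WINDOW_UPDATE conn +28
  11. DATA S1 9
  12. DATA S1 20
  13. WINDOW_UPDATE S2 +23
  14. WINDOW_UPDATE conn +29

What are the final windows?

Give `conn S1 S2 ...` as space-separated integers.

Op 1: conn=77 S1=50 S2=50 S3=50 blocked=[]
Op 2: conn=66 S1=50 S2=39 S3=50 blocked=[]
Op 3: conn=60 S1=44 S2=39 S3=50 blocked=[]
Op 4: conn=47 S1=31 S2=39 S3=50 blocked=[]
Op 5: conn=47 S1=31 S2=61 S3=50 blocked=[]
Op 6: conn=28 S1=12 S2=61 S3=50 blocked=[]
Op 7: conn=45 S1=12 S2=61 S3=50 blocked=[]
Op 8: conn=31 S1=12 S2=47 S3=50 blocked=[]
Op 9: conn=14 S1=-5 S2=47 S3=50 blocked=[1]
Op 10: conn=42 S1=-5 S2=47 S3=50 blocked=[1]
Op 11: conn=33 S1=-14 S2=47 S3=50 blocked=[1]
Op 12: conn=13 S1=-34 S2=47 S3=50 blocked=[1]
Op 13: conn=13 S1=-34 S2=70 S3=50 blocked=[1]
Op 14: conn=42 S1=-34 S2=70 S3=50 blocked=[1]

Answer: 42 -34 70 50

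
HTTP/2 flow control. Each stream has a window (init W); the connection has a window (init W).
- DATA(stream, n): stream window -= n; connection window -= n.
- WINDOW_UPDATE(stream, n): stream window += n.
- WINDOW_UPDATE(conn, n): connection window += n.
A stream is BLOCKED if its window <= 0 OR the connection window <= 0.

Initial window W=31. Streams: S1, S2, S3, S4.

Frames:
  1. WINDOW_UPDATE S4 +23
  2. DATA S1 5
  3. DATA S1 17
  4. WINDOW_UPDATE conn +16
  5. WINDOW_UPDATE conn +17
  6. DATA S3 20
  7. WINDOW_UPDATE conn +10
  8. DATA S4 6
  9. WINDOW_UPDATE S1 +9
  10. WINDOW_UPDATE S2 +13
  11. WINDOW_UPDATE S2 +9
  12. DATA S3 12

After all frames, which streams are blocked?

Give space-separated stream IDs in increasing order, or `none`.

Op 1: conn=31 S1=31 S2=31 S3=31 S4=54 blocked=[]
Op 2: conn=26 S1=26 S2=31 S3=31 S4=54 blocked=[]
Op 3: conn=9 S1=9 S2=31 S3=31 S4=54 blocked=[]
Op 4: conn=25 S1=9 S2=31 S3=31 S4=54 blocked=[]
Op 5: conn=42 S1=9 S2=31 S3=31 S4=54 blocked=[]
Op 6: conn=22 S1=9 S2=31 S3=11 S4=54 blocked=[]
Op 7: conn=32 S1=9 S2=31 S3=11 S4=54 blocked=[]
Op 8: conn=26 S1=9 S2=31 S3=11 S4=48 blocked=[]
Op 9: conn=26 S1=18 S2=31 S3=11 S4=48 blocked=[]
Op 10: conn=26 S1=18 S2=44 S3=11 S4=48 blocked=[]
Op 11: conn=26 S1=18 S2=53 S3=11 S4=48 blocked=[]
Op 12: conn=14 S1=18 S2=53 S3=-1 S4=48 blocked=[3]

Answer: S3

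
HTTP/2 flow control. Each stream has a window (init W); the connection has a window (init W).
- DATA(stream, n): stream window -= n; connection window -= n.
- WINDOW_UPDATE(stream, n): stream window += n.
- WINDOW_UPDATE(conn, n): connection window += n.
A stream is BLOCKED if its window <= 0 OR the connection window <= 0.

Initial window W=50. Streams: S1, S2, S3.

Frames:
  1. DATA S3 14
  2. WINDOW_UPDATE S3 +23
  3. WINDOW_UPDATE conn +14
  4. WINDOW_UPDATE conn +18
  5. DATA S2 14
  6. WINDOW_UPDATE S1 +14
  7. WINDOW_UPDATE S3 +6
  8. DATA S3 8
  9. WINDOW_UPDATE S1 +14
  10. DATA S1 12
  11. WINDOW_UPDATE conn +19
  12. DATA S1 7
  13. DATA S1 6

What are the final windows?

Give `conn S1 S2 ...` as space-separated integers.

Answer: 40 53 36 57

Derivation:
Op 1: conn=36 S1=50 S2=50 S3=36 blocked=[]
Op 2: conn=36 S1=50 S2=50 S3=59 blocked=[]
Op 3: conn=50 S1=50 S2=50 S3=59 blocked=[]
Op 4: conn=68 S1=50 S2=50 S3=59 blocked=[]
Op 5: conn=54 S1=50 S2=36 S3=59 blocked=[]
Op 6: conn=54 S1=64 S2=36 S3=59 blocked=[]
Op 7: conn=54 S1=64 S2=36 S3=65 blocked=[]
Op 8: conn=46 S1=64 S2=36 S3=57 blocked=[]
Op 9: conn=46 S1=78 S2=36 S3=57 blocked=[]
Op 10: conn=34 S1=66 S2=36 S3=57 blocked=[]
Op 11: conn=53 S1=66 S2=36 S3=57 blocked=[]
Op 12: conn=46 S1=59 S2=36 S3=57 blocked=[]
Op 13: conn=40 S1=53 S2=36 S3=57 blocked=[]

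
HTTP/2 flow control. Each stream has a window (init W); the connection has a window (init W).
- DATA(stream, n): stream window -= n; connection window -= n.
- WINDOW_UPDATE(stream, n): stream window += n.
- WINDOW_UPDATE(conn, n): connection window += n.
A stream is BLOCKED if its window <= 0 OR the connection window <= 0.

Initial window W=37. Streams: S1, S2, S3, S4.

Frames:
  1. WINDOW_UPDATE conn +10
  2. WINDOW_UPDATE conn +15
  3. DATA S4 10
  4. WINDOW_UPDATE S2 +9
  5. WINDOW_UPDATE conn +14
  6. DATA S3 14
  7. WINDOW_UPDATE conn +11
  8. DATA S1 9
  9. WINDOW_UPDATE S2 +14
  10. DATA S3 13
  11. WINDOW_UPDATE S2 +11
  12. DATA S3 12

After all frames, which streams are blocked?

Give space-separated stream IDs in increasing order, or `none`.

Op 1: conn=47 S1=37 S2=37 S3=37 S4=37 blocked=[]
Op 2: conn=62 S1=37 S2=37 S3=37 S4=37 blocked=[]
Op 3: conn=52 S1=37 S2=37 S3=37 S4=27 blocked=[]
Op 4: conn=52 S1=37 S2=46 S3=37 S4=27 blocked=[]
Op 5: conn=66 S1=37 S2=46 S3=37 S4=27 blocked=[]
Op 6: conn=52 S1=37 S2=46 S3=23 S4=27 blocked=[]
Op 7: conn=63 S1=37 S2=46 S3=23 S4=27 blocked=[]
Op 8: conn=54 S1=28 S2=46 S3=23 S4=27 blocked=[]
Op 9: conn=54 S1=28 S2=60 S3=23 S4=27 blocked=[]
Op 10: conn=41 S1=28 S2=60 S3=10 S4=27 blocked=[]
Op 11: conn=41 S1=28 S2=71 S3=10 S4=27 blocked=[]
Op 12: conn=29 S1=28 S2=71 S3=-2 S4=27 blocked=[3]

Answer: S3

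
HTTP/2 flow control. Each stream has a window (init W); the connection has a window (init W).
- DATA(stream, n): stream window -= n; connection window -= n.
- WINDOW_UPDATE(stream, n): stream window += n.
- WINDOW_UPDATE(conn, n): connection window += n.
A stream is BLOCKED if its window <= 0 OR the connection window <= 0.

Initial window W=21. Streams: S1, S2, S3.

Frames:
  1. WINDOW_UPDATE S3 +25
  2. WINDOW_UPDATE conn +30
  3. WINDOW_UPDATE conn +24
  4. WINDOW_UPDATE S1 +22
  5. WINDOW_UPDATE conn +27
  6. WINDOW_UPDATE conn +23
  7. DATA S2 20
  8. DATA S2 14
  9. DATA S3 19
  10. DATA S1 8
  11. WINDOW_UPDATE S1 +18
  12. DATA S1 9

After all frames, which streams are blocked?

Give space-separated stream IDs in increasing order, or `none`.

Op 1: conn=21 S1=21 S2=21 S3=46 blocked=[]
Op 2: conn=51 S1=21 S2=21 S3=46 blocked=[]
Op 3: conn=75 S1=21 S2=21 S3=46 blocked=[]
Op 4: conn=75 S1=43 S2=21 S3=46 blocked=[]
Op 5: conn=102 S1=43 S2=21 S3=46 blocked=[]
Op 6: conn=125 S1=43 S2=21 S3=46 blocked=[]
Op 7: conn=105 S1=43 S2=1 S3=46 blocked=[]
Op 8: conn=91 S1=43 S2=-13 S3=46 blocked=[2]
Op 9: conn=72 S1=43 S2=-13 S3=27 blocked=[2]
Op 10: conn=64 S1=35 S2=-13 S3=27 blocked=[2]
Op 11: conn=64 S1=53 S2=-13 S3=27 blocked=[2]
Op 12: conn=55 S1=44 S2=-13 S3=27 blocked=[2]

Answer: S2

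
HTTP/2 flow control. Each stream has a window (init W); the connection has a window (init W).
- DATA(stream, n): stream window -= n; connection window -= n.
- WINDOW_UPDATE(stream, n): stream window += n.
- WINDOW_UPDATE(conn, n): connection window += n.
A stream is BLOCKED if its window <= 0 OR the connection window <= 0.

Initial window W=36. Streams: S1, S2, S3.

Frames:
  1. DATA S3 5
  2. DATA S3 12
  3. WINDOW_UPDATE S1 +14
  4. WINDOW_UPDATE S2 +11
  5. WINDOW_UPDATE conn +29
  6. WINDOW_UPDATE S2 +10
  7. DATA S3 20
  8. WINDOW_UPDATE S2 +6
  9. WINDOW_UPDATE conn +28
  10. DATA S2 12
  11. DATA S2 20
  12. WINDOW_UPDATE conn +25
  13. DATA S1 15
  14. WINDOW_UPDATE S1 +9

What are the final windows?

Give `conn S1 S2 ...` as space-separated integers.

Answer: 34 44 31 -1

Derivation:
Op 1: conn=31 S1=36 S2=36 S3=31 blocked=[]
Op 2: conn=19 S1=36 S2=36 S3=19 blocked=[]
Op 3: conn=19 S1=50 S2=36 S3=19 blocked=[]
Op 4: conn=19 S1=50 S2=47 S3=19 blocked=[]
Op 5: conn=48 S1=50 S2=47 S3=19 blocked=[]
Op 6: conn=48 S1=50 S2=57 S3=19 blocked=[]
Op 7: conn=28 S1=50 S2=57 S3=-1 blocked=[3]
Op 8: conn=28 S1=50 S2=63 S3=-1 blocked=[3]
Op 9: conn=56 S1=50 S2=63 S3=-1 blocked=[3]
Op 10: conn=44 S1=50 S2=51 S3=-1 blocked=[3]
Op 11: conn=24 S1=50 S2=31 S3=-1 blocked=[3]
Op 12: conn=49 S1=50 S2=31 S3=-1 blocked=[3]
Op 13: conn=34 S1=35 S2=31 S3=-1 blocked=[3]
Op 14: conn=34 S1=44 S2=31 S3=-1 blocked=[3]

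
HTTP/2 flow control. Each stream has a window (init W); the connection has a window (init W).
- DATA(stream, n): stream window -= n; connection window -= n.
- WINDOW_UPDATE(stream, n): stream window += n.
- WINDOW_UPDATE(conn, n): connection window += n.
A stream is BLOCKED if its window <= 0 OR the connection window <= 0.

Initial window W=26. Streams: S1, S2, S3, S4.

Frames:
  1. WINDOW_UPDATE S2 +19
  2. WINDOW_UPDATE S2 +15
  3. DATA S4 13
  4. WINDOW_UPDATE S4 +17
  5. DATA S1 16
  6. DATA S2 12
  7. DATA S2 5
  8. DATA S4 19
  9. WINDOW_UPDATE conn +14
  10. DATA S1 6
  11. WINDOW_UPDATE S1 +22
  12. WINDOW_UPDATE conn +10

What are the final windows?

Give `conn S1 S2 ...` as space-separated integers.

Answer: -21 26 43 26 11

Derivation:
Op 1: conn=26 S1=26 S2=45 S3=26 S4=26 blocked=[]
Op 2: conn=26 S1=26 S2=60 S3=26 S4=26 blocked=[]
Op 3: conn=13 S1=26 S2=60 S3=26 S4=13 blocked=[]
Op 4: conn=13 S1=26 S2=60 S3=26 S4=30 blocked=[]
Op 5: conn=-3 S1=10 S2=60 S3=26 S4=30 blocked=[1, 2, 3, 4]
Op 6: conn=-15 S1=10 S2=48 S3=26 S4=30 blocked=[1, 2, 3, 4]
Op 7: conn=-20 S1=10 S2=43 S3=26 S4=30 blocked=[1, 2, 3, 4]
Op 8: conn=-39 S1=10 S2=43 S3=26 S4=11 blocked=[1, 2, 3, 4]
Op 9: conn=-25 S1=10 S2=43 S3=26 S4=11 blocked=[1, 2, 3, 4]
Op 10: conn=-31 S1=4 S2=43 S3=26 S4=11 blocked=[1, 2, 3, 4]
Op 11: conn=-31 S1=26 S2=43 S3=26 S4=11 blocked=[1, 2, 3, 4]
Op 12: conn=-21 S1=26 S2=43 S3=26 S4=11 blocked=[1, 2, 3, 4]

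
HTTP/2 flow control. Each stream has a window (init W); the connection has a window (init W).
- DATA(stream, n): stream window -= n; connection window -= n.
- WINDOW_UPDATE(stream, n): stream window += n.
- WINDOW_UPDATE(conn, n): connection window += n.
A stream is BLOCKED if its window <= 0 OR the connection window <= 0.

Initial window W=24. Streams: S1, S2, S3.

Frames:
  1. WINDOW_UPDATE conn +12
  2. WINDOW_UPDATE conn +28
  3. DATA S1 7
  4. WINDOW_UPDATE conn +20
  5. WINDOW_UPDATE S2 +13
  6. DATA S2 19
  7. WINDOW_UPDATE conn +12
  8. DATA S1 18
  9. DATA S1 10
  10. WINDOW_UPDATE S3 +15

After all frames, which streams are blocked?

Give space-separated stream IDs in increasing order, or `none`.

Op 1: conn=36 S1=24 S2=24 S3=24 blocked=[]
Op 2: conn=64 S1=24 S2=24 S3=24 blocked=[]
Op 3: conn=57 S1=17 S2=24 S3=24 blocked=[]
Op 4: conn=77 S1=17 S2=24 S3=24 blocked=[]
Op 5: conn=77 S1=17 S2=37 S3=24 blocked=[]
Op 6: conn=58 S1=17 S2=18 S3=24 blocked=[]
Op 7: conn=70 S1=17 S2=18 S3=24 blocked=[]
Op 8: conn=52 S1=-1 S2=18 S3=24 blocked=[1]
Op 9: conn=42 S1=-11 S2=18 S3=24 blocked=[1]
Op 10: conn=42 S1=-11 S2=18 S3=39 blocked=[1]

Answer: S1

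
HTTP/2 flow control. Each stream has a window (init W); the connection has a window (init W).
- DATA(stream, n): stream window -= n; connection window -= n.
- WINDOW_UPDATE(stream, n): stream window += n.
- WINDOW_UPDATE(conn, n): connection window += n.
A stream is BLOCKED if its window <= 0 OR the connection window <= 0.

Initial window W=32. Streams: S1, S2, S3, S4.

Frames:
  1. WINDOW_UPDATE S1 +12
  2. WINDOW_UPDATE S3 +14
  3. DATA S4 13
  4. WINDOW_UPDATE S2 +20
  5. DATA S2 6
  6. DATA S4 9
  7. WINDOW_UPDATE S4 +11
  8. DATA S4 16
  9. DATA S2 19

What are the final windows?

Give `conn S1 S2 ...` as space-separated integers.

Op 1: conn=32 S1=44 S2=32 S3=32 S4=32 blocked=[]
Op 2: conn=32 S1=44 S2=32 S3=46 S4=32 blocked=[]
Op 3: conn=19 S1=44 S2=32 S3=46 S4=19 blocked=[]
Op 4: conn=19 S1=44 S2=52 S3=46 S4=19 blocked=[]
Op 5: conn=13 S1=44 S2=46 S3=46 S4=19 blocked=[]
Op 6: conn=4 S1=44 S2=46 S3=46 S4=10 blocked=[]
Op 7: conn=4 S1=44 S2=46 S3=46 S4=21 blocked=[]
Op 8: conn=-12 S1=44 S2=46 S3=46 S4=5 blocked=[1, 2, 3, 4]
Op 9: conn=-31 S1=44 S2=27 S3=46 S4=5 blocked=[1, 2, 3, 4]

Answer: -31 44 27 46 5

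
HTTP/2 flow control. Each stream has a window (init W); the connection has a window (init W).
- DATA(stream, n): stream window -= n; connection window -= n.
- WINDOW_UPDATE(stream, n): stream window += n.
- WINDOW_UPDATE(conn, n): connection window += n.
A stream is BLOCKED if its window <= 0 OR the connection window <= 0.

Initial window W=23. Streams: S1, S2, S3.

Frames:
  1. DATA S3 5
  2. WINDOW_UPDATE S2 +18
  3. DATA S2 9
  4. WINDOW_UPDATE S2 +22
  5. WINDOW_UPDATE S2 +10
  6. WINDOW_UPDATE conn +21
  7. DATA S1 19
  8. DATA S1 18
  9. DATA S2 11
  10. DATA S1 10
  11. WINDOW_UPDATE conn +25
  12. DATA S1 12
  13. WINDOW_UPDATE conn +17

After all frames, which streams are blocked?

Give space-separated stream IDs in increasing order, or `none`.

Answer: S1

Derivation:
Op 1: conn=18 S1=23 S2=23 S3=18 blocked=[]
Op 2: conn=18 S1=23 S2=41 S3=18 blocked=[]
Op 3: conn=9 S1=23 S2=32 S3=18 blocked=[]
Op 4: conn=9 S1=23 S2=54 S3=18 blocked=[]
Op 5: conn=9 S1=23 S2=64 S3=18 blocked=[]
Op 6: conn=30 S1=23 S2=64 S3=18 blocked=[]
Op 7: conn=11 S1=4 S2=64 S3=18 blocked=[]
Op 8: conn=-7 S1=-14 S2=64 S3=18 blocked=[1, 2, 3]
Op 9: conn=-18 S1=-14 S2=53 S3=18 blocked=[1, 2, 3]
Op 10: conn=-28 S1=-24 S2=53 S3=18 blocked=[1, 2, 3]
Op 11: conn=-3 S1=-24 S2=53 S3=18 blocked=[1, 2, 3]
Op 12: conn=-15 S1=-36 S2=53 S3=18 blocked=[1, 2, 3]
Op 13: conn=2 S1=-36 S2=53 S3=18 blocked=[1]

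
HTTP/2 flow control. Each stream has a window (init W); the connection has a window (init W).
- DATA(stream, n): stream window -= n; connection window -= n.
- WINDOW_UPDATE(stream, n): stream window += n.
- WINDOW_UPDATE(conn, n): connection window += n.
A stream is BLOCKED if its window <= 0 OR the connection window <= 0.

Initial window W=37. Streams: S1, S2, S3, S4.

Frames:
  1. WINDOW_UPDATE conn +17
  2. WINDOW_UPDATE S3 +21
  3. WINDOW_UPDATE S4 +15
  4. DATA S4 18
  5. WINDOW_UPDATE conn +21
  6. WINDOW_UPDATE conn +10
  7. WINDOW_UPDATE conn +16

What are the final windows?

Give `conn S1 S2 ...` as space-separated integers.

Answer: 83 37 37 58 34

Derivation:
Op 1: conn=54 S1=37 S2=37 S3=37 S4=37 blocked=[]
Op 2: conn=54 S1=37 S2=37 S3=58 S4=37 blocked=[]
Op 3: conn=54 S1=37 S2=37 S3=58 S4=52 blocked=[]
Op 4: conn=36 S1=37 S2=37 S3=58 S4=34 blocked=[]
Op 5: conn=57 S1=37 S2=37 S3=58 S4=34 blocked=[]
Op 6: conn=67 S1=37 S2=37 S3=58 S4=34 blocked=[]
Op 7: conn=83 S1=37 S2=37 S3=58 S4=34 blocked=[]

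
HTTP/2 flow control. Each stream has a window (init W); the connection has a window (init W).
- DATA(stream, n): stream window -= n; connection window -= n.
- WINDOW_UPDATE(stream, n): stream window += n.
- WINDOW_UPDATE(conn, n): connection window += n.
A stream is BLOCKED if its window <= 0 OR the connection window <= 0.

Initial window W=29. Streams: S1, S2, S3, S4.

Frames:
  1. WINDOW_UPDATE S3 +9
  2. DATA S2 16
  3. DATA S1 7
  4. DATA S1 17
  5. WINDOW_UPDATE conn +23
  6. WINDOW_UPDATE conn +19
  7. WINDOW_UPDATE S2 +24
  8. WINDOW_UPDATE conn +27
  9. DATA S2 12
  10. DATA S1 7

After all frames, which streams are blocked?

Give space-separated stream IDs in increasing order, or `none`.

Op 1: conn=29 S1=29 S2=29 S3=38 S4=29 blocked=[]
Op 2: conn=13 S1=29 S2=13 S3=38 S4=29 blocked=[]
Op 3: conn=6 S1=22 S2=13 S3=38 S4=29 blocked=[]
Op 4: conn=-11 S1=5 S2=13 S3=38 S4=29 blocked=[1, 2, 3, 4]
Op 5: conn=12 S1=5 S2=13 S3=38 S4=29 blocked=[]
Op 6: conn=31 S1=5 S2=13 S3=38 S4=29 blocked=[]
Op 7: conn=31 S1=5 S2=37 S3=38 S4=29 blocked=[]
Op 8: conn=58 S1=5 S2=37 S3=38 S4=29 blocked=[]
Op 9: conn=46 S1=5 S2=25 S3=38 S4=29 blocked=[]
Op 10: conn=39 S1=-2 S2=25 S3=38 S4=29 blocked=[1]

Answer: S1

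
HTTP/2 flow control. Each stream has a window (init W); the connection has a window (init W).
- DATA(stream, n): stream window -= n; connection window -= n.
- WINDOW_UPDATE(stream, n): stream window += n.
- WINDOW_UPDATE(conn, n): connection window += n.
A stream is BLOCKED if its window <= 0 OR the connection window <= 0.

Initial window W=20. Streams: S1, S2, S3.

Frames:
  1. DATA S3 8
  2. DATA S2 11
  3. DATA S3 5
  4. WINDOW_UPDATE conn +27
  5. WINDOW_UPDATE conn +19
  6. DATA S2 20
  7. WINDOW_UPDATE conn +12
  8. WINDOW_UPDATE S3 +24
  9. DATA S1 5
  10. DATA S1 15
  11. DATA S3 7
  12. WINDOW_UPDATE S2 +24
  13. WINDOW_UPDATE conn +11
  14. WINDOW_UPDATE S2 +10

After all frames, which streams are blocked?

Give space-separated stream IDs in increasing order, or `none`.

Answer: S1

Derivation:
Op 1: conn=12 S1=20 S2=20 S3=12 blocked=[]
Op 2: conn=1 S1=20 S2=9 S3=12 blocked=[]
Op 3: conn=-4 S1=20 S2=9 S3=7 blocked=[1, 2, 3]
Op 4: conn=23 S1=20 S2=9 S3=7 blocked=[]
Op 5: conn=42 S1=20 S2=9 S3=7 blocked=[]
Op 6: conn=22 S1=20 S2=-11 S3=7 blocked=[2]
Op 7: conn=34 S1=20 S2=-11 S3=7 blocked=[2]
Op 8: conn=34 S1=20 S2=-11 S3=31 blocked=[2]
Op 9: conn=29 S1=15 S2=-11 S3=31 blocked=[2]
Op 10: conn=14 S1=0 S2=-11 S3=31 blocked=[1, 2]
Op 11: conn=7 S1=0 S2=-11 S3=24 blocked=[1, 2]
Op 12: conn=7 S1=0 S2=13 S3=24 blocked=[1]
Op 13: conn=18 S1=0 S2=13 S3=24 blocked=[1]
Op 14: conn=18 S1=0 S2=23 S3=24 blocked=[1]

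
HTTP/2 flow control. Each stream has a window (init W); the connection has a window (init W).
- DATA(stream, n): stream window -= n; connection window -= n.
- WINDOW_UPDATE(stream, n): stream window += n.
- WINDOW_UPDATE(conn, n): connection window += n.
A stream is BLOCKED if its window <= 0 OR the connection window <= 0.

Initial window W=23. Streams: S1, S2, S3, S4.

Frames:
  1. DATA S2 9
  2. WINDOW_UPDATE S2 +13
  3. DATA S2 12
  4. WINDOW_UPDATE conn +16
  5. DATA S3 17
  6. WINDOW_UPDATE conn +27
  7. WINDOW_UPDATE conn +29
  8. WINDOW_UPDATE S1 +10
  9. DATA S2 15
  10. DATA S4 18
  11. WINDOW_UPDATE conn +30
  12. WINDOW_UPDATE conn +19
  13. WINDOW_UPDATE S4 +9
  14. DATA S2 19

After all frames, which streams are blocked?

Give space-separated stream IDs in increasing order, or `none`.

Answer: S2

Derivation:
Op 1: conn=14 S1=23 S2=14 S3=23 S4=23 blocked=[]
Op 2: conn=14 S1=23 S2=27 S3=23 S4=23 blocked=[]
Op 3: conn=2 S1=23 S2=15 S3=23 S4=23 blocked=[]
Op 4: conn=18 S1=23 S2=15 S3=23 S4=23 blocked=[]
Op 5: conn=1 S1=23 S2=15 S3=6 S4=23 blocked=[]
Op 6: conn=28 S1=23 S2=15 S3=6 S4=23 blocked=[]
Op 7: conn=57 S1=23 S2=15 S3=6 S4=23 blocked=[]
Op 8: conn=57 S1=33 S2=15 S3=6 S4=23 blocked=[]
Op 9: conn=42 S1=33 S2=0 S3=6 S4=23 blocked=[2]
Op 10: conn=24 S1=33 S2=0 S3=6 S4=5 blocked=[2]
Op 11: conn=54 S1=33 S2=0 S3=6 S4=5 blocked=[2]
Op 12: conn=73 S1=33 S2=0 S3=6 S4=5 blocked=[2]
Op 13: conn=73 S1=33 S2=0 S3=6 S4=14 blocked=[2]
Op 14: conn=54 S1=33 S2=-19 S3=6 S4=14 blocked=[2]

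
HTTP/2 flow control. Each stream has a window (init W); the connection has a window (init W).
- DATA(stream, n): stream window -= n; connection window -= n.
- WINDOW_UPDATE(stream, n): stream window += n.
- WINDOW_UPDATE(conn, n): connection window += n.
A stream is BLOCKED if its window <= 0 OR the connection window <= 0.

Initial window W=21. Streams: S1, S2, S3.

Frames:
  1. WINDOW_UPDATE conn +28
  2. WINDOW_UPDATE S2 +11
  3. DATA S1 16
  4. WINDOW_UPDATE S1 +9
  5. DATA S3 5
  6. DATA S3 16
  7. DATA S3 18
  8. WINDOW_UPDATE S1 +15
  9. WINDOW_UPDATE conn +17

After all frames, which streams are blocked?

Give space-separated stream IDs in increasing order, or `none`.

Op 1: conn=49 S1=21 S2=21 S3=21 blocked=[]
Op 2: conn=49 S1=21 S2=32 S3=21 blocked=[]
Op 3: conn=33 S1=5 S2=32 S3=21 blocked=[]
Op 4: conn=33 S1=14 S2=32 S3=21 blocked=[]
Op 5: conn=28 S1=14 S2=32 S3=16 blocked=[]
Op 6: conn=12 S1=14 S2=32 S3=0 blocked=[3]
Op 7: conn=-6 S1=14 S2=32 S3=-18 blocked=[1, 2, 3]
Op 8: conn=-6 S1=29 S2=32 S3=-18 blocked=[1, 2, 3]
Op 9: conn=11 S1=29 S2=32 S3=-18 blocked=[3]

Answer: S3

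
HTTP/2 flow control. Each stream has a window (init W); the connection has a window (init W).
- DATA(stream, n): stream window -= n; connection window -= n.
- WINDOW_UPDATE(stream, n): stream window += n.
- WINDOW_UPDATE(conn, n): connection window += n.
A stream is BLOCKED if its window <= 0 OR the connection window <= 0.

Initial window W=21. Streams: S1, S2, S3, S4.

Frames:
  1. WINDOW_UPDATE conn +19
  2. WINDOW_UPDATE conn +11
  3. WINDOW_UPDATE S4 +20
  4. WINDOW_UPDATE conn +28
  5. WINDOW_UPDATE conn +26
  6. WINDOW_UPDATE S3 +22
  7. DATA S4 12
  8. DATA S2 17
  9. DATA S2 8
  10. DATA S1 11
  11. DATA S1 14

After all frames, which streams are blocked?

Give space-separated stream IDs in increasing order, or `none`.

Answer: S1 S2

Derivation:
Op 1: conn=40 S1=21 S2=21 S3=21 S4=21 blocked=[]
Op 2: conn=51 S1=21 S2=21 S3=21 S4=21 blocked=[]
Op 3: conn=51 S1=21 S2=21 S3=21 S4=41 blocked=[]
Op 4: conn=79 S1=21 S2=21 S3=21 S4=41 blocked=[]
Op 5: conn=105 S1=21 S2=21 S3=21 S4=41 blocked=[]
Op 6: conn=105 S1=21 S2=21 S3=43 S4=41 blocked=[]
Op 7: conn=93 S1=21 S2=21 S3=43 S4=29 blocked=[]
Op 8: conn=76 S1=21 S2=4 S3=43 S4=29 blocked=[]
Op 9: conn=68 S1=21 S2=-4 S3=43 S4=29 blocked=[2]
Op 10: conn=57 S1=10 S2=-4 S3=43 S4=29 blocked=[2]
Op 11: conn=43 S1=-4 S2=-4 S3=43 S4=29 blocked=[1, 2]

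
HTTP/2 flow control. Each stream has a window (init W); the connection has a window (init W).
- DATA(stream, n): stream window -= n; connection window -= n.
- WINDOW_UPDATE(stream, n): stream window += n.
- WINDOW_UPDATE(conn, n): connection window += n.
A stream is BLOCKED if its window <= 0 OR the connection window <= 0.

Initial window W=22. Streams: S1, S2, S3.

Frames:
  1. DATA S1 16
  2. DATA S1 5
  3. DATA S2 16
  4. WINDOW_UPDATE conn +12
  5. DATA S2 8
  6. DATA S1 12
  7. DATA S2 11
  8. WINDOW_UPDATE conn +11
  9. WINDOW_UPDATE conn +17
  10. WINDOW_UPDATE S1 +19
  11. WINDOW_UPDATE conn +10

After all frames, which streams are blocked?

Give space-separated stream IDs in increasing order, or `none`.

Answer: S2

Derivation:
Op 1: conn=6 S1=6 S2=22 S3=22 blocked=[]
Op 2: conn=1 S1=1 S2=22 S3=22 blocked=[]
Op 3: conn=-15 S1=1 S2=6 S3=22 blocked=[1, 2, 3]
Op 4: conn=-3 S1=1 S2=6 S3=22 blocked=[1, 2, 3]
Op 5: conn=-11 S1=1 S2=-2 S3=22 blocked=[1, 2, 3]
Op 6: conn=-23 S1=-11 S2=-2 S3=22 blocked=[1, 2, 3]
Op 7: conn=-34 S1=-11 S2=-13 S3=22 blocked=[1, 2, 3]
Op 8: conn=-23 S1=-11 S2=-13 S3=22 blocked=[1, 2, 3]
Op 9: conn=-6 S1=-11 S2=-13 S3=22 blocked=[1, 2, 3]
Op 10: conn=-6 S1=8 S2=-13 S3=22 blocked=[1, 2, 3]
Op 11: conn=4 S1=8 S2=-13 S3=22 blocked=[2]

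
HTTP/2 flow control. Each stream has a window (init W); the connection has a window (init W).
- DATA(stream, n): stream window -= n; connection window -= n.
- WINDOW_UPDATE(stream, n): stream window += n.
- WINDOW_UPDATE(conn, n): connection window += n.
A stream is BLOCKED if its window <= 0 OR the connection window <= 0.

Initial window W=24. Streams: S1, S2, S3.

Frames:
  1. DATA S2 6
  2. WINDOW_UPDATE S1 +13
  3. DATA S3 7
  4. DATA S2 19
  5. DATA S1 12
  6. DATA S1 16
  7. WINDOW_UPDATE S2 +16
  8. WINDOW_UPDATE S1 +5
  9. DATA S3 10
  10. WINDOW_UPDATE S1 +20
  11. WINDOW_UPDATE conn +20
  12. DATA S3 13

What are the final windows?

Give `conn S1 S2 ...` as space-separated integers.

Answer: -39 34 15 -6

Derivation:
Op 1: conn=18 S1=24 S2=18 S3=24 blocked=[]
Op 2: conn=18 S1=37 S2=18 S3=24 blocked=[]
Op 3: conn=11 S1=37 S2=18 S3=17 blocked=[]
Op 4: conn=-8 S1=37 S2=-1 S3=17 blocked=[1, 2, 3]
Op 5: conn=-20 S1=25 S2=-1 S3=17 blocked=[1, 2, 3]
Op 6: conn=-36 S1=9 S2=-1 S3=17 blocked=[1, 2, 3]
Op 7: conn=-36 S1=9 S2=15 S3=17 blocked=[1, 2, 3]
Op 8: conn=-36 S1=14 S2=15 S3=17 blocked=[1, 2, 3]
Op 9: conn=-46 S1=14 S2=15 S3=7 blocked=[1, 2, 3]
Op 10: conn=-46 S1=34 S2=15 S3=7 blocked=[1, 2, 3]
Op 11: conn=-26 S1=34 S2=15 S3=7 blocked=[1, 2, 3]
Op 12: conn=-39 S1=34 S2=15 S3=-6 blocked=[1, 2, 3]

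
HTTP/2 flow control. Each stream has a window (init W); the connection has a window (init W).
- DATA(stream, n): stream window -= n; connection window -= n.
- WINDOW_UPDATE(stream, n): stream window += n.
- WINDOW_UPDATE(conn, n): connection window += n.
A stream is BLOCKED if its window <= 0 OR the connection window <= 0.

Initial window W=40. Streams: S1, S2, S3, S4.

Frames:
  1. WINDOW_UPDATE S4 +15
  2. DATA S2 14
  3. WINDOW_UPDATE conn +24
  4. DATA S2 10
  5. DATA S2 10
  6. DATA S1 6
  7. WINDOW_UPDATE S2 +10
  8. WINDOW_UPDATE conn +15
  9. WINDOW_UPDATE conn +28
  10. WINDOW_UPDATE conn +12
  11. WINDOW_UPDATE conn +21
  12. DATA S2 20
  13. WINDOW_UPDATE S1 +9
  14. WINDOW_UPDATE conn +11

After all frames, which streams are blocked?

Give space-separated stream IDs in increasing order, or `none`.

Answer: S2

Derivation:
Op 1: conn=40 S1=40 S2=40 S3=40 S4=55 blocked=[]
Op 2: conn=26 S1=40 S2=26 S3=40 S4=55 blocked=[]
Op 3: conn=50 S1=40 S2=26 S3=40 S4=55 blocked=[]
Op 4: conn=40 S1=40 S2=16 S3=40 S4=55 blocked=[]
Op 5: conn=30 S1=40 S2=6 S3=40 S4=55 blocked=[]
Op 6: conn=24 S1=34 S2=6 S3=40 S4=55 blocked=[]
Op 7: conn=24 S1=34 S2=16 S3=40 S4=55 blocked=[]
Op 8: conn=39 S1=34 S2=16 S3=40 S4=55 blocked=[]
Op 9: conn=67 S1=34 S2=16 S3=40 S4=55 blocked=[]
Op 10: conn=79 S1=34 S2=16 S3=40 S4=55 blocked=[]
Op 11: conn=100 S1=34 S2=16 S3=40 S4=55 blocked=[]
Op 12: conn=80 S1=34 S2=-4 S3=40 S4=55 blocked=[2]
Op 13: conn=80 S1=43 S2=-4 S3=40 S4=55 blocked=[2]
Op 14: conn=91 S1=43 S2=-4 S3=40 S4=55 blocked=[2]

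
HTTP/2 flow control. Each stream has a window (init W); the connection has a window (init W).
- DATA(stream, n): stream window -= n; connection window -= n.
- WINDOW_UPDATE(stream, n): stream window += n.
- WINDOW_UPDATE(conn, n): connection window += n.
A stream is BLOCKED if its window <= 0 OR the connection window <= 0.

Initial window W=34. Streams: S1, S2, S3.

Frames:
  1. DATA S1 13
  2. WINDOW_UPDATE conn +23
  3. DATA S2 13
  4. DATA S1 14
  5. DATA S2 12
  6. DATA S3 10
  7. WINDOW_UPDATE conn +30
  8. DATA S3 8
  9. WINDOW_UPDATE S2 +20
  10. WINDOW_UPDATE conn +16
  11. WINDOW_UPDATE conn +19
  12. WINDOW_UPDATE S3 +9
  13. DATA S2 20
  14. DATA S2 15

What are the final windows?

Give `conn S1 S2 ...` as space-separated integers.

Op 1: conn=21 S1=21 S2=34 S3=34 blocked=[]
Op 2: conn=44 S1=21 S2=34 S3=34 blocked=[]
Op 3: conn=31 S1=21 S2=21 S3=34 blocked=[]
Op 4: conn=17 S1=7 S2=21 S3=34 blocked=[]
Op 5: conn=5 S1=7 S2=9 S3=34 blocked=[]
Op 6: conn=-5 S1=7 S2=9 S3=24 blocked=[1, 2, 3]
Op 7: conn=25 S1=7 S2=9 S3=24 blocked=[]
Op 8: conn=17 S1=7 S2=9 S3=16 blocked=[]
Op 9: conn=17 S1=7 S2=29 S3=16 blocked=[]
Op 10: conn=33 S1=7 S2=29 S3=16 blocked=[]
Op 11: conn=52 S1=7 S2=29 S3=16 blocked=[]
Op 12: conn=52 S1=7 S2=29 S3=25 blocked=[]
Op 13: conn=32 S1=7 S2=9 S3=25 blocked=[]
Op 14: conn=17 S1=7 S2=-6 S3=25 blocked=[2]

Answer: 17 7 -6 25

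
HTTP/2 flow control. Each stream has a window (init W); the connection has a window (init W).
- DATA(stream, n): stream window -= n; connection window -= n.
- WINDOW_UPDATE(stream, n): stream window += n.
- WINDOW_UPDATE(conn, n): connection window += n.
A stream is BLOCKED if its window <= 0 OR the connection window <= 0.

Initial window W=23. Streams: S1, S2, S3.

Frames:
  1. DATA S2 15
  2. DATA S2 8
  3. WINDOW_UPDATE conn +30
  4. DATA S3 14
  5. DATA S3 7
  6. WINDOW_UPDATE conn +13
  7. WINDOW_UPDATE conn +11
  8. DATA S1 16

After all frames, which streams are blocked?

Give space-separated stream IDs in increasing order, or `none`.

Op 1: conn=8 S1=23 S2=8 S3=23 blocked=[]
Op 2: conn=0 S1=23 S2=0 S3=23 blocked=[1, 2, 3]
Op 3: conn=30 S1=23 S2=0 S3=23 blocked=[2]
Op 4: conn=16 S1=23 S2=0 S3=9 blocked=[2]
Op 5: conn=9 S1=23 S2=0 S3=2 blocked=[2]
Op 6: conn=22 S1=23 S2=0 S3=2 blocked=[2]
Op 7: conn=33 S1=23 S2=0 S3=2 blocked=[2]
Op 8: conn=17 S1=7 S2=0 S3=2 blocked=[2]

Answer: S2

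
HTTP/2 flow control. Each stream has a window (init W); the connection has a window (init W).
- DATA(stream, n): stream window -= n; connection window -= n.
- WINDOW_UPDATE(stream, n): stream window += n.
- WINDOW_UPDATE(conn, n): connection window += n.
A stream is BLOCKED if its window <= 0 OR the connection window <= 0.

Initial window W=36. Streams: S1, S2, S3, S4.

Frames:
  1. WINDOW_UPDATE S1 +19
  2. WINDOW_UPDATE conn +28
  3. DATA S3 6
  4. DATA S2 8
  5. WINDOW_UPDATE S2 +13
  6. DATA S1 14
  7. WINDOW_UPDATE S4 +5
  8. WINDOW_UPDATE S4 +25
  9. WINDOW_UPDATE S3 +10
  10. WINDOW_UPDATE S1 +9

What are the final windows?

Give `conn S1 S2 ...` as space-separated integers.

Answer: 36 50 41 40 66

Derivation:
Op 1: conn=36 S1=55 S2=36 S3=36 S4=36 blocked=[]
Op 2: conn=64 S1=55 S2=36 S3=36 S4=36 blocked=[]
Op 3: conn=58 S1=55 S2=36 S3=30 S4=36 blocked=[]
Op 4: conn=50 S1=55 S2=28 S3=30 S4=36 blocked=[]
Op 5: conn=50 S1=55 S2=41 S3=30 S4=36 blocked=[]
Op 6: conn=36 S1=41 S2=41 S3=30 S4=36 blocked=[]
Op 7: conn=36 S1=41 S2=41 S3=30 S4=41 blocked=[]
Op 8: conn=36 S1=41 S2=41 S3=30 S4=66 blocked=[]
Op 9: conn=36 S1=41 S2=41 S3=40 S4=66 blocked=[]
Op 10: conn=36 S1=50 S2=41 S3=40 S4=66 blocked=[]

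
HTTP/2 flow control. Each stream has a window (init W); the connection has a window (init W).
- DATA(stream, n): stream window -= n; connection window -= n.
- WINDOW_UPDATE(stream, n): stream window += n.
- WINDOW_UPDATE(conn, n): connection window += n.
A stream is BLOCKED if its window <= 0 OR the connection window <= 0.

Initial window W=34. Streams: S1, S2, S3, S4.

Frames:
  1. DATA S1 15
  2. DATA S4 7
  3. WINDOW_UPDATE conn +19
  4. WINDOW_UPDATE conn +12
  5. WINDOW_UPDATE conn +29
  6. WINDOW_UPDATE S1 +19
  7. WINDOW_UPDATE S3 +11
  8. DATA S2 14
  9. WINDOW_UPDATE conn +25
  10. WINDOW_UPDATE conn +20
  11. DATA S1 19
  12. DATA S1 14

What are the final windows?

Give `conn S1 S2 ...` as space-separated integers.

Answer: 70 5 20 45 27

Derivation:
Op 1: conn=19 S1=19 S2=34 S3=34 S4=34 blocked=[]
Op 2: conn=12 S1=19 S2=34 S3=34 S4=27 blocked=[]
Op 3: conn=31 S1=19 S2=34 S3=34 S4=27 blocked=[]
Op 4: conn=43 S1=19 S2=34 S3=34 S4=27 blocked=[]
Op 5: conn=72 S1=19 S2=34 S3=34 S4=27 blocked=[]
Op 6: conn=72 S1=38 S2=34 S3=34 S4=27 blocked=[]
Op 7: conn=72 S1=38 S2=34 S3=45 S4=27 blocked=[]
Op 8: conn=58 S1=38 S2=20 S3=45 S4=27 blocked=[]
Op 9: conn=83 S1=38 S2=20 S3=45 S4=27 blocked=[]
Op 10: conn=103 S1=38 S2=20 S3=45 S4=27 blocked=[]
Op 11: conn=84 S1=19 S2=20 S3=45 S4=27 blocked=[]
Op 12: conn=70 S1=5 S2=20 S3=45 S4=27 blocked=[]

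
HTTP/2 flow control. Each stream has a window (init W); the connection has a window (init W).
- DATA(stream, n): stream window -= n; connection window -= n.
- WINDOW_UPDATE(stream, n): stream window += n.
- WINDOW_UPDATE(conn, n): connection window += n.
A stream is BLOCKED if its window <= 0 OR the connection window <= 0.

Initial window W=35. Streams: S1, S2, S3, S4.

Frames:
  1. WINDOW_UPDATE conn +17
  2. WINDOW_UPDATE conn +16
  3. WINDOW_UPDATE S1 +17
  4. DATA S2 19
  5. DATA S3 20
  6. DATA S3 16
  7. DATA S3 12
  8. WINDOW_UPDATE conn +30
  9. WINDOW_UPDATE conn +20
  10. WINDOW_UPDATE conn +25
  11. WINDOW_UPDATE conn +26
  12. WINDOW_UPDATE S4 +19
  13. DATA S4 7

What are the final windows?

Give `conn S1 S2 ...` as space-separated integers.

Op 1: conn=52 S1=35 S2=35 S3=35 S4=35 blocked=[]
Op 2: conn=68 S1=35 S2=35 S3=35 S4=35 blocked=[]
Op 3: conn=68 S1=52 S2=35 S3=35 S4=35 blocked=[]
Op 4: conn=49 S1=52 S2=16 S3=35 S4=35 blocked=[]
Op 5: conn=29 S1=52 S2=16 S3=15 S4=35 blocked=[]
Op 6: conn=13 S1=52 S2=16 S3=-1 S4=35 blocked=[3]
Op 7: conn=1 S1=52 S2=16 S3=-13 S4=35 blocked=[3]
Op 8: conn=31 S1=52 S2=16 S3=-13 S4=35 blocked=[3]
Op 9: conn=51 S1=52 S2=16 S3=-13 S4=35 blocked=[3]
Op 10: conn=76 S1=52 S2=16 S3=-13 S4=35 blocked=[3]
Op 11: conn=102 S1=52 S2=16 S3=-13 S4=35 blocked=[3]
Op 12: conn=102 S1=52 S2=16 S3=-13 S4=54 blocked=[3]
Op 13: conn=95 S1=52 S2=16 S3=-13 S4=47 blocked=[3]

Answer: 95 52 16 -13 47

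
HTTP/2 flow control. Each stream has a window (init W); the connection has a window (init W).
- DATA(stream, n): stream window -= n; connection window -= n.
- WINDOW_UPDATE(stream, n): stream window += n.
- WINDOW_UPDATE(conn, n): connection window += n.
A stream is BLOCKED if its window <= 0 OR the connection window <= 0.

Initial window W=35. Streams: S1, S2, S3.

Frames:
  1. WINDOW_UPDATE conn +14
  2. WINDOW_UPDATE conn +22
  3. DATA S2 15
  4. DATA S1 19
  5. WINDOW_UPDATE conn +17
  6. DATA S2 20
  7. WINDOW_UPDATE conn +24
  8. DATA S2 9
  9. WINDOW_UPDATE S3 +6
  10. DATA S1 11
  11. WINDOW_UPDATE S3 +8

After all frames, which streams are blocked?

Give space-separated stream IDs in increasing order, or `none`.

Answer: S2

Derivation:
Op 1: conn=49 S1=35 S2=35 S3=35 blocked=[]
Op 2: conn=71 S1=35 S2=35 S3=35 blocked=[]
Op 3: conn=56 S1=35 S2=20 S3=35 blocked=[]
Op 4: conn=37 S1=16 S2=20 S3=35 blocked=[]
Op 5: conn=54 S1=16 S2=20 S3=35 blocked=[]
Op 6: conn=34 S1=16 S2=0 S3=35 blocked=[2]
Op 7: conn=58 S1=16 S2=0 S3=35 blocked=[2]
Op 8: conn=49 S1=16 S2=-9 S3=35 blocked=[2]
Op 9: conn=49 S1=16 S2=-9 S3=41 blocked=[2]
Op 10: conn=38 S1=5 S2=-9 S3=41 blocked=[2]
Op 11: conn=38 S1=5 S2=-9 S3=49 blocked=[2]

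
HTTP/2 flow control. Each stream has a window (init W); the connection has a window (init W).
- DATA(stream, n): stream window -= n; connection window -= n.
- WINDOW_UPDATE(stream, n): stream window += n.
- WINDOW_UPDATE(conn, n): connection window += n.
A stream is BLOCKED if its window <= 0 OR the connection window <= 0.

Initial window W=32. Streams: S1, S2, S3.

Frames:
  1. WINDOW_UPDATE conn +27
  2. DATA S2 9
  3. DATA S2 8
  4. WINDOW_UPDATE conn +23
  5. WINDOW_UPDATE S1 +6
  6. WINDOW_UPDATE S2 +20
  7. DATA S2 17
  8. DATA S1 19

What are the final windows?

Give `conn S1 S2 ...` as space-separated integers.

Op 1: conn=59 S1=32 S2=32 S3=32 blocked=[]
Op 2: conn=50 S1=32 S2=23 S3=32 blocked=[]
Op 3: conn=42 S1=32 S2=15 S3=32 blocked=[]
Op 4: conn=65 S1=32 S2=15 S3=32 blocked=[]
Op 5: conn=65 S1=38 S2=15 S3=32 blocked=[]
Op 6: conn=65 S1=38 S2=35 S3=32 blocked=[]
Op 7: conn=48 S1=38 S2=18 S3=32 blocked=[]
Op 8: conn=29 S1=19 S2=18 S3=32 blocked=[]

Answer: 29 19 18 32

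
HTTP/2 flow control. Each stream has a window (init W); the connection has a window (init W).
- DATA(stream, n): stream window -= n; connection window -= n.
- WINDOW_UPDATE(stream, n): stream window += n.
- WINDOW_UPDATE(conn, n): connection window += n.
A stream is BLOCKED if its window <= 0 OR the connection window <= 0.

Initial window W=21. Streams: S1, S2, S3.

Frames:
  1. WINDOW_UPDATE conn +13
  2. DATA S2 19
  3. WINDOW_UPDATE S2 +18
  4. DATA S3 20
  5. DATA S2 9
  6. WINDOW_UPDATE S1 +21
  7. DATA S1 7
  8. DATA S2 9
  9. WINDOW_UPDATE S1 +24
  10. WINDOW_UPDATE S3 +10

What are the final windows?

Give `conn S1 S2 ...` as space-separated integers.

Op 1: conn=34 S1=21 S2=21 S3=21 blocked=[]
Op 2: conn=15 S1=21 S2=2 S3=21 blocked=[]
Op 3: conn=15 S1=21 S2=20 S3=21 blocked=[]
Op 4: conn=-5 S1=21 S2=20 S3=1 blocked=[1, 2, 3]
Op 5: conn=-14 S1=21 S2=11 S3=1 blocked=[1, 2, 3]
Op 6: conn=-14 S1=42 S2=11 S3=1 blocked=[1, 2, 3]
Op 7: conn=-21 S1=35 S2=11 S3=1 blocked=[1, 2, 3]
Op 8: conn=-30 S1=35 S2=2 S3=1 blocked=[1, 2, 3]
Op 9: conn=-30 S1=59 S2=2 S3=1 blocked=[1, 2, 3]
Op 10: conn=-30 S1=59 S2=2 S3=11 blocked=[1, 2, 3]

Answer: -30 59 2 11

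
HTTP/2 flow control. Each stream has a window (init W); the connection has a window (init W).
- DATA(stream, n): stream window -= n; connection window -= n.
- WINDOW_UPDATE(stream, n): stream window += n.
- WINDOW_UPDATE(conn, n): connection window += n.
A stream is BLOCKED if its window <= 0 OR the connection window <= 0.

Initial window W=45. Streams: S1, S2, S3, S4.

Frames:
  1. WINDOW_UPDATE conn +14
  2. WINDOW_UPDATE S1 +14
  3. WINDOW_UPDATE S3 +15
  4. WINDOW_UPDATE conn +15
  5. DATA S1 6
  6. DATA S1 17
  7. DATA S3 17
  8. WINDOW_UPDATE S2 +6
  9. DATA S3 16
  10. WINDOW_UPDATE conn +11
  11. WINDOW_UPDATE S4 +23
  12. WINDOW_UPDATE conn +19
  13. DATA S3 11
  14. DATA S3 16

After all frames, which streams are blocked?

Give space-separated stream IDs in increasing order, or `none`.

Op 1: conn=59 S1=45 S2=45 S3=45 S4=45 blocked=[]
Op 2: conn=59 S1=59 S2=45 S3=45 S4=45 blocked=[]
Op 3: conn=59 S1=59 S2=45 S3=60 S4=45 blocked=[]
Op 4: conn=74 S1=59 S2=45 S3=60 S4=45 blocked=[]
Op 5: conn=68 S1=53 S2=45 S3=60 S4=45 blocked=[]
Op 6: conn=51 S1=36 S2=45 S3=60 S4=45 blocked=[]
Op 7: conn=34 S1=36 S2=45 S3=43 S4=45 blocked=[]
Op 8: conn=34 S1=36 S2=51 S3=43 S4=45 blocked=[]
Op 9: conn=18 S1=36 S2=51 S3=27 S4=45 blocked=[]
Op 10: conn=29 S1=36 S2=51 S3=27 S4=45 blocked=[]
Op 11: conn=29 S1=36 S2=51 S3=27 S4=68 blocked=[]
Op 12: conn=48 S1=36 S2=51 S3=27 S4=68 blocked=[]
Op 13: conn=37 S1=36 S2=51 S3=16 S4=68 blocked=[]
Op 14: conn=21 S1=36 S2=51 S3=0 S4=68 blocked=[3]

Answer: S3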